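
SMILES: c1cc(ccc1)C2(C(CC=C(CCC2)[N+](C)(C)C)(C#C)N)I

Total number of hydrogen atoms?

Hydrogens are implicit in SMILES; fill each atom to its normal valence:
  5 × C (aromatic): 1 H each → 5
  4 × C: 2 H each → 8
  4 × C: no H
  3 × C: 3 H each → 9
  2 × C: 1 H each → 2
  1 × C (aromatic): no H
  1 × I: no H
  1 × N: 2 H
  1 × N (charge +1): no H
  Total hydrogens = 26.

26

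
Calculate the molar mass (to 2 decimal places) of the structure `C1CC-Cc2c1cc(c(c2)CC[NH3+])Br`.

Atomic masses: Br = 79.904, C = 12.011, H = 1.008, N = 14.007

255.18

Molecular formula: C12H17BrN+.
M = 1×79.904 + 12×12.011 + 17×1.008 + 1×14.007 = 255.18 g/mol.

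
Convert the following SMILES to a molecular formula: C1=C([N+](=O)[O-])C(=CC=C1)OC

C7H7NO3

Heavy atoms from the SMILES: 7 C, 1 N, 3 O.
Implicit hydrogens by atom environment:
  4 × C (aromatic): 1 H each → 4
  2 × C (aromatic): no H
  2 × O: no H
  1 × C: 3 H
  1 × N (charge +1): no H
  1 × O (charge -1): no H
  Total hydrogens = 7.
Molecular formula: C7H7NO3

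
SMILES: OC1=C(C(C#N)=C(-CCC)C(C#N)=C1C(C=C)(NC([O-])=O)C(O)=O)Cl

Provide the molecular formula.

Heavy atoms from the SMILES: 16 C, 1 Cl, 3 N, 5 O.
Implicit hydrogens by atom environment:
  6 × C (aromatic): no H
  5 × C: no H
  3 × C: 2 H each → 6
  2 × N: no H
  2 × O: 1 H each → 2
  2 × O: no H
  1 × C: 3 H
  1 × C: 1 H
  1 × Cl: no H
  1 × N: 1 H
  1 × O (charge -1): no H
  Total hydrogens = 13.
Net charge -1.
Molecular formula: C16H13ClN3O5-

C16H13ClN3O5-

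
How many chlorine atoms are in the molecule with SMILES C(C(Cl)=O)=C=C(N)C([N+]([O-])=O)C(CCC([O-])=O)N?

The symbol for chlorine appears 1 time in the SMILES.

1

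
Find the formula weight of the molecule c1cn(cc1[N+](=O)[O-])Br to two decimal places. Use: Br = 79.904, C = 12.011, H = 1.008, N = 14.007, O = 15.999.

190.98

Molecular formula: C4H3BrN2O2.
M = 1×79.904 + 4×12.011 + 3×1.008 + 2×14.007 + 2×15.999 = 190.98 g/mol.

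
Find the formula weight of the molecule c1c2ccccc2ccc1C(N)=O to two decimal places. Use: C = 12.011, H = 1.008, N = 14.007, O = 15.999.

Molecular formula: C11H9NO.
M = 11×12.011 + 9×1.008 + 1×14.007 + 1×15.999 = 171.20 g/mol.

171.20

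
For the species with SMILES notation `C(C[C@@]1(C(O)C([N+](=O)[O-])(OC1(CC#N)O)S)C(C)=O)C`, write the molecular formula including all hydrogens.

C11H16N2O6S

Heavy atoms from the SMILES: 11 C, 2 N, 6 O, 1 S.
Implicit hydrogens by atom environment:
  5 × C: no H
  3 × C: 2 H each → 6
  3 × O: no H
  2 × C: 3 H each → 6
  2 × O: 1 H each → 2
  1 × C: 1 H
  1 × N: no H
  1 × N (charge +1): no H
  1 × O (charge -1): no H
  1 × S: 1 H
  Total hydrogens = 16.
Molecular formula: C11H16N2O6S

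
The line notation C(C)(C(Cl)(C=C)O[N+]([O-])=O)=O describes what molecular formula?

C5H6ClNO4

Heavy atoms from the SMILES: 5 C, 1 Cl, 1 N, 4 O.
Implicit hydrogens by atom environment:
  3 × O: no H
  2 × C: no H
  1 × C: 3 H
  1 × C: 2 H
  1 × C: 1 H
  1 × Cl: no H
  1 × N (charge +1): no H
  1 × O (charge -1): no H
  Total hydrogens = 6.
Molecular formula: C5H6ClNO4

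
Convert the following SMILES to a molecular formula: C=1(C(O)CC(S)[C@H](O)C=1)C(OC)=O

Heavy atoms from the SMILES: 8 C, 4 O, 1 S.
Implicit hydrogens by atom environment:
  4 × C: 1 H each → 4
  2 × C: no H
  2 × O: 1 H each → 2
  2 × O: no H
  1 × C: 3 H
  1 × C: 2 H
  1 × S: 1 H
  Total hydrogens = 12.
Molecular formula: C8H12O4S

C8H12O4S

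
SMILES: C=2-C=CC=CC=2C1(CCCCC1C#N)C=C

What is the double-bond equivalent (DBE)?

8

Molecular formula from the SMILES: C15H17N.
DoU = (2C + 2 + N − H − X)/2 = (2·15 + 2 + 1 − 17 − 0)/2 = 16/2 = 8.
(Structurally: 2 ring(s) + 6 π bond(s) = 8.)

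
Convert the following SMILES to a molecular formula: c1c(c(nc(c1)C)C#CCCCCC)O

Heavy atoms from the SMILES: 13 C, 1 N, 1 O.
Implicit hydrogens by atom environment:
  4 × C: 2 H each → 8
  3 × C (aromatic): no H
  2 × C: 3 H each → 6
  2 × C (aromatic): 1 H each → 2
  2 × C: no H
  1 × N (aromatic): no H
  1 × O: 1 H
  Total hydrogens = 17.
Molecular formula: C13H17NO

C13H17NO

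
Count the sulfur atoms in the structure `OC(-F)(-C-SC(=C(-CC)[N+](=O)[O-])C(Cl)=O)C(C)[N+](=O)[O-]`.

1

The symbol for sulfur appears 1 time in the SMILES.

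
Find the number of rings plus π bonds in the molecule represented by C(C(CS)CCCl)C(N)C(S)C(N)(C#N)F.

2

Molecular formula from the SMILES: C9H17ClFN3S2.
DoU = (2C + 2 + N − H − X)/2 = (2·9 + 2 + 3 − 17 − 2)/2 = 4/2 = 2.
(Structurally: 0 ring(s) + 2 π bond(s) = 2.)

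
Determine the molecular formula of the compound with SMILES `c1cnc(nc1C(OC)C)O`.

C7H10N2O2

Heavy atoms from the SMILES: 7 C, 2 N, 2 O.
Implicit hydrogens by atom environment:
  2 × C: 3 H each → 6
  2 × C (aromatic): 1 H each → 2
  2 × C (aromatic): no H
  2 × N (aromatic): no H
  1 × C: 1 H
  1 × O: 1 H
  1 × O: no H
  Total hydrogens = 10.
Molecular formula: C7H10N2O2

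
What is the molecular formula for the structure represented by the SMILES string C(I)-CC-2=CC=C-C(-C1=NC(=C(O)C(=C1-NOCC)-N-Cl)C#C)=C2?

Heavy atoms from the SMILES: 17 C, 1 Cl, 1 I, 3 N, 2 O.
Implicit hydrogens by atom environment:
  7 × C (aromatic): no H
  4 × C (aromatic): 1 H each → 4
  3 × C: 2 H each → 6
  2 × N: 1 H each → 2
  1 × C: 3 H
  1 × C: 1 H
  1 × C: no H
  1 × Cl: no H
  1 × I: no H
  1 × N (aromatic): no H
  1 × O: 1 H
  1 × O: no H
  Total hydrogens = 17.
Molecular formula: C17H17ClIN3O2

C17H17ClIN3O2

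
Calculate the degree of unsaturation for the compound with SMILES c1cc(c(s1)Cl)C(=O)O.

4

Molecular formula from the SMILES: C5H3ClO2S.
DoU = (2C + 2 + N − H − X)/2 = (2·5 + 2 + 0 − 3 − 1)/2 = 8/2 = 4.
(Structurally: 1 ring(s) + 3 π bond(s) = 4.)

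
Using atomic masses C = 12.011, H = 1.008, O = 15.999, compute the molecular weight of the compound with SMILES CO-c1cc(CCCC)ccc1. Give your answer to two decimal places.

Molecular formula: C11H16O.
M = 11×12.011 + 16×1.008 + 1×15.999 = 164.25 g/mol.

164.25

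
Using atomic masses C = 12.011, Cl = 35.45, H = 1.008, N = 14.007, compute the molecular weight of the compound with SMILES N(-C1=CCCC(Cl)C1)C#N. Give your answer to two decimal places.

Molecular formula: C7H9ClN2.
M = 7×12.011 + 1×35.45 + 9×1.008 + 2×14.007 = 156.61 g/mol.

156.61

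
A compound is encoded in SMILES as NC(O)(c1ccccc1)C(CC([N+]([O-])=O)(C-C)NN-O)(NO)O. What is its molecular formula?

C12H21N5O6

Heavy atoms from the SMILES: 12 C, 5 N, 6 O.
Implicit hydrogens by atom environment:
  5 × C (aromatic): 1 H each → 5
  4 × O: 1 H each → 4
  3 × C: no H
  3 × N: 1 H each → 3
  2 × C: 2 H each → 4
  1 × C: 3 H
  1 × C (aromatic): no H
  1 × N: 2 H
  1 × N (charge +1): no H
  1 × O: no H
  1 × O (charge -1): no H
  Total hydrogens = 21.
Molecular formula: C12H21N5O6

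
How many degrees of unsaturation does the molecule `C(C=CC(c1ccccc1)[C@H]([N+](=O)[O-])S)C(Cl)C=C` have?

Molecular formula from the SMILES: C14H16ClNO2S.
DoU = (2C + 2 + N − H − X)/2 = (2·14 + 2 + 1 − 16 − 1)/2 = 14/2 = 7.
(Structurally: 1 ring(s) + 6 π bond(s) = 7.)

7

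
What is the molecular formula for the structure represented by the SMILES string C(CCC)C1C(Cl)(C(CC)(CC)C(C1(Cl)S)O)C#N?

Heavy atoms from the SMILES: 14 C, 2 Cl, 1 N, 1 O, 1 S.
Implicit hydrogens by atom environment:
  5 × C: 2 H each → 10
  4 × C: no H
  3 × C: 3 H each → 9
  2 × C: 1 H each → 2
  2 × Cl: no H
  1 × N: no H
  1 × O: 1 H
  1 × S: 1 H
  Total hydrogens = 23.
Molecular formula: C14H23Cl2NOS

C14H23Cl2NOS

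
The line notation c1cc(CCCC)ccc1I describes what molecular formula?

C10H13I

Heavy atoms from the SMILES: 10 C, 1 I.
Implicit hydrogens by atom environment:
  4 × C (aromatic): 1 H each → 4
  3 × C: 2 H each → 6
  2 × C (aromatic): no H
  1 × C: 3 H
  1 × I: no H
  Total hydrogens = 13.
Molecular formula: C10H13I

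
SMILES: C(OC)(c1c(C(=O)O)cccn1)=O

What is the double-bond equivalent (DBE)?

6

Molecular formula from the SMILES: C8H7NO4.
DoU = (2C + 2 + N − H − X)/2 = (2·8 + 2 + 1 − 7 − 0)/2 = 12/2 = 6.
(Structurally: 1 ring(s) + 5 π bond(s) = 6.)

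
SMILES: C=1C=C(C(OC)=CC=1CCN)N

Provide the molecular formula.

C9H14N2O

Heavy atoms from the SMILES: 9 C, 2 N, 1 O.
Implicit hydrogens by atom environment:
  3 × C (aromatic): 1 H each → 3
  3 × C (aromatic): no H
  2 × C: 2 H each → 4
  2 × N: 2 H each → 4
  1 × C: 3 H
  1 × O: no H
  Total hydrogens = 14.
Molecular formula: C9H14N2O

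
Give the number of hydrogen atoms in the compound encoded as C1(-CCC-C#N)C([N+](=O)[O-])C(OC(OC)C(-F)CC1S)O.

Hydrogens are implicit in SMILES; fill each atom to its normal valence:
  6 × C: 1 H each → 6
  4 × C: 2 H each → 8
  3 × O: no H
  1 × C: 3 H
  1 × C: no H
  1 × F: no H
  1 × N: no H
  1 × N (charge +1): no H
  1 × O: 1 H
  1 × O (charge -1): no H
  1 × S: 1 H
  Total hydrogens = 19.

19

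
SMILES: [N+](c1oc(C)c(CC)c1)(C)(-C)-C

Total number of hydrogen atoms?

18

Hydrogens are implicit in SMILES; fill each atom to its normal valence:
  5 × C: 3 H each → 15
  3 × C (aromatic): no H
  1 × C: 2 H
  1 × C (aromatic): 1 H
  1 × N (charge +1): no H
  1 × O (aromatic): no H
  Total hydrogens = 18.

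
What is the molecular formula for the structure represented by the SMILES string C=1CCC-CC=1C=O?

C7H10O

Heavy atoms from the SMILES: 7 C, 1 O.
Implicit hydrogens by atom environment:
  4 × C: 2 H each → 8
  2 × C: 1 H each → 2
  1 × C: no H
  1 × O: no H
  Total hydrogens = 10.
Molecular formula: C7H10O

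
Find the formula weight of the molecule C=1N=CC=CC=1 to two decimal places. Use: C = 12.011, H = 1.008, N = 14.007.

79.10

Molecular formula: C5H5N.
M = 5×12.011 + 5×1.008 + 1×14.007 = 79.10 g/mol.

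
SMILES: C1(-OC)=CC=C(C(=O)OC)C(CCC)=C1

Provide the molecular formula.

Heavy atoms from the SMILES: 12 C, 3 O.
Implicit hydrogens by atom environment:
  3 × C: 3 H each → 9
  3 × C (aromatic): 1 H each → 3
  3 × C (aromatic): no H
  3 × O: no H
  2 × C: 2 H each → 4
  1 × C: no H
  Total hydrogens = 16.
Molecular formula: C12H16O3

C12H16O3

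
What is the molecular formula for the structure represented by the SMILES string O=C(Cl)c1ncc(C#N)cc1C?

C8H5ClN2O

Heavy atoms from the SMILES: 8 C, 1 Cl, 2 N, 1 O.
Implicit hydrogens by atom environment:
  3 × C (aromatic): no H
  2 × C (aromatic): 1 H each → 2
  2 × C: no H
  1 × C: 3 H
  1 × Cl: no H
  1 × N (aromatic): no H
  1 × N: no H
  1 × O: no H
  Total hydrogens = 5.
Molecular formula: C8H5ClN2O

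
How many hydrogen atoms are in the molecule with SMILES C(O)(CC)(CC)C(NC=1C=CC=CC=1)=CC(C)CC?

27

Hydrogens are implicit in SMILES; fill each atom to its normal valence:
  5 × C (aromatic): 1 H each → 5
  4 × C: 3 H each → 12
  3 × C: 2 H each → 6
  2 × C: 1 H each → 2
  2 × C: no H
  1 × C (aromatic): no H
  1 × N: 1 H
  1 × O: 1 H
  Total hydrogens = 27.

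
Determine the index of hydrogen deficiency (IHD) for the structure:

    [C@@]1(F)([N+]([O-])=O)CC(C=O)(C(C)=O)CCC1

4

Molecular formula from the SMILES: C9H12FNO4.
DoU = (2C + 2 + N − H − X)/2 = (2·9 + 2 + 1 − 12 − 1)/2 = 8/2 = 4.
(Structurally: 1 ring(s) + 3 π bond(s) = 4.)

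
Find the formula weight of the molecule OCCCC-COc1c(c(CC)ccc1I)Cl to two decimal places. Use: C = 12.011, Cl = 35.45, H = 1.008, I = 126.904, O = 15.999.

Molecular formula: C13H18ClIO2.
M = 13×12.011 + 1×35.45 + 18×1.008 + 1×126.904 + 2×15.999 = 368.64 g/mol.

368.64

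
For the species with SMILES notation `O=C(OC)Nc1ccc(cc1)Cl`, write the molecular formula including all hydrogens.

C8H8ClNO2

Heavy atoms from the SMILES: 8 C, 1 Cl, 1 N, 2 O.
Implicit hydrogens by atom environment:
  4 × C (aromatic): 1 H each → 4
  2 × C (aromatic): no H
  2 × O: no H
  1 × C: 3 H
  1 × C: no H
  1 × Cl: no H
  1 × N: 1 H
  Total hydrogens = 8.
Molecular formula: C8H8ClNO2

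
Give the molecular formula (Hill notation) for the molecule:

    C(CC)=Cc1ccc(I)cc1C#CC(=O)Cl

C13H10ClIO

Heavy atoms from the SMILES: 13 C, 1 Cl, 1 I, 1 O.
Implicit hydrogens by atom environment:
  3 × C (aromatic): 1 H each → 3
  3 × C (aromatic): no H
  3 × C: no H
  2 × C: 1 H each → 2
  1 × C: 3 H
  1 × C: 2 H
  1 × Cl: no H
  1 × I: no H
  1 × O: no H
  Total hydrogens = 10.
Molecular formula: C13H10ClIO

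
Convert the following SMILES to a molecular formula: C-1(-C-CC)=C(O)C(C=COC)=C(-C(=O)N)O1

C11H15NO4

Heavy atoms from the SMILES: 11 C, 1 N, 4 O.
Implicit hydrogens by atom environment:
  4 × C (aromatic): no H
  2 × C: 3 H each → 6
  2 × C: 2 H each → 4
  2 × C: 1 H each → 2
  2 × O: no H
  1 × C: no H
  1 × N: 2 H
  1 × O: 1 H
  1 × O (aromatic): no H
  Total hydrogens = 15.
Molecular formula: C11H15NO4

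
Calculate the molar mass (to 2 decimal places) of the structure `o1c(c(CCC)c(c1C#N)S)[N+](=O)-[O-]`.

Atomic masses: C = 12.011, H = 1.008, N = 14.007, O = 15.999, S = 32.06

Molecular formula: C8H8N2O3S.
M = 8×12.011 + 8×1.008 + 2×14.007 + 3×15.999 + 1×32.06 = 212.22 g/mol.

212.22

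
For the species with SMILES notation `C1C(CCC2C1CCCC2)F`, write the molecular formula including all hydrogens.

C10H17F

Heavy atoms from the SMILES: 10 C, 1 F.
Implicit hydrogens by atom environment:
  7 × C: 2 H each → 14
  3 × C: 1 H each → 3
  1 × F: no H
  Total hydrogens = 17.
Molecular formula: C10H17F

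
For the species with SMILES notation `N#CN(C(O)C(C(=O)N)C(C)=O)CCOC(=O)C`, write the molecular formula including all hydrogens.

C10H15N3O5

Heavy atoms from the SMILES: 10 C, 3 N, 5 O.
Implicit hydrogens by atom environment:
  4 × C: no H
  4 × O: no H
  2 × C: 3 H each → 6
  2 × C: 2 H each → 4
  2 × C: 1 H each → 2
  2 × N: no H
  1 × N: 2 H
  1 × O: 1 H
  Total hydrogens = 15.
Molecular formula: C10H15N3O5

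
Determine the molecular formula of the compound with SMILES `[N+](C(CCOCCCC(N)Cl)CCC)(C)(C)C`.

Heavy atoms from the SMILES: 13 C, 1 Cl, 2 N, 1 O.
Implicit hydrogens by atom environment:
  7 × C: 2 H each → 14
  4 × C: 3 H each → 12
  2 × C: 1 H each → 2
  1 × Cl: no H
  1 × N: 2 H
  1 × N (charge +1): no H
  1 × O: no H
  Total hydrogens = 30.
Net charge +1.
Molecular formula: C13H30ClN2O+

C13H30ClN2O+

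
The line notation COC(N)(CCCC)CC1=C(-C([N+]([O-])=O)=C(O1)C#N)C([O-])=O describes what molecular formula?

C13H16N3O6-

Heavy atoms from the SMILES: 13 C, 3 N, 6 O.
Implicit hydrogens by atom environment:
  4 × C: 2 H each → 8
  4 × C (aromatic): no H
  3 × C: no H
  3 × O: no H
  2 × C: 3 H each → 6
  2 × O (charge -1): no H
  1 × N: 2 H
  1 × N (charge +1): no H
  1 × N: no H
  1 × O (aromatic): no H
  Total hydrogens = 16.
Net charge -1.
Molecular formula: C13H16N3O6-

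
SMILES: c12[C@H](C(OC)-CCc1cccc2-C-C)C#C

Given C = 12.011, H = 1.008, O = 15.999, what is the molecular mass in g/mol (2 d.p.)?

214.31

Molecular formula: C15H18O.
M = 15×12.011 + 18×1.008 + 1×15.999 = 214.31 g/mol.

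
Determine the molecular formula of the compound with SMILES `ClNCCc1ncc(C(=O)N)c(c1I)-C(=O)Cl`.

Heavy atoms from the SMILES: 9 C, 2 Cl, 1 I, 3 N, 2 O.
Implicit hydrogens by atom environment:
  4 × C (aromatic): no H
  2 × C: 2 H each → 4
  2 × C: no H
  2 × Cl: no H
  2 × O: no H
  1 × C (aromatic): 1 H
  1 × I: no H
  1 × N: 2 H
  1 × N: 1 H
  1 × N (aromatic): no H
  Total hydrogens = 8.
Molecular formula: C9H8Cl2IN3O2

C9H8Cl2IN3O2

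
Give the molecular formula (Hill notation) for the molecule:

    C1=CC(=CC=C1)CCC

Heavy atoms from the SMILES: 9 C.
Implicit hydrogens by atom environment:
  5 × C (aromatic): 1 H each → 5
  2 × C: 2 H each → 4
  1 × C: 3 H
  1 × C (aromatic): no H
  Total hydrogens = 12.
Molecular formula: C9H12

C9H12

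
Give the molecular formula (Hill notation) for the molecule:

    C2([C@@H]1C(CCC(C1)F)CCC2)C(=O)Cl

Heavy atoms from the SMILES: 11 C, 1 Cl, 1 F, 1 O.
Implicit hydrogens by atom environment:
  6 × C: 2 H each → 12
  4 × C: 1 H each → 4
  1 × C: no H
  1 × Cl: no H
  1 × F: no H
  1 × O: no H
  Total hydrogens = 16.
Molecular formula: C11H16ClFO

C11H16ClFO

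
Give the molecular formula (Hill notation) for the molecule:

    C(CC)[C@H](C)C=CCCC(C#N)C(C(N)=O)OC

C14H24N2O2

Heavy atoms from the SMILES: 14 C, 2 N, 2 O.
Implicit hydrogens by atom environment:
  5 × C: 1 H each → 5
  4 × C: 2 H each → 8
  3 × C: 3 H each → 9
  2 × C: no H
  2 × O: no H
  1 × N: 2 H
  1 × N: no H
  Total hydrogens = 24.
Molecular formula: C14H24N2O2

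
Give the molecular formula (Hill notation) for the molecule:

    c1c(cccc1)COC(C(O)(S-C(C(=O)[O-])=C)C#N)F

C13H11FNO4S-

Heavy atoms from the SMILES: 13 C, 1 F, 1 N, 4 O, 1 S.
Implicit hydrogens by atom environment:
  5 × C (aromatic): 1 H each → 5
  4 × C: no H
  2 × C: 2 H each → 4
  2 × O: no H
  1 × C: 1 H
  1 × C (aromatic): no H
  1 × F: no H
  1 × N: no H
  1 × O: 1 H
  1 × O (charge -1): no H
  1 × S: no H
  Total hydrogens = 11.
Net charge -1.
Molecular formula: C13H11FNO4S-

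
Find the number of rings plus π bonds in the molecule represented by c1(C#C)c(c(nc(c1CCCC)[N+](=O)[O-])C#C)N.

Molecular formula from the SMILES: C13H13N3O2.
DoU = (2C + 2 + N − H − X)/2 = (2·13 + 2 + 3 − 13 − 0)/2 = 18/2 = 9.
(Structurally: 1 ring(s) + 8 π bond(s) = 9.)

9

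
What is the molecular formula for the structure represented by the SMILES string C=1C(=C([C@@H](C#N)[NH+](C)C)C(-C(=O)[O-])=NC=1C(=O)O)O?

C11H11N3O5

Heavy atoms from the SMILES: 11 C, 3 N, 5 O.
Implicit hydrogens by atom environment:
  4 × C (aromatic): no H
  3 × C: no H
  2 × C: 3 H each → 6
  2 × O: 1 H each → 2
  2 × O: no H
  1 × C (aromatic): 1 H
  1 × C: 1 H
  1 × N (charge +1): 1 H
  1 × N (aromatic): no H
  1 × N: no H
  1 × O (charge -1): no H
  Total hydrogens = 11.
Molecular formula: C11H11N3O5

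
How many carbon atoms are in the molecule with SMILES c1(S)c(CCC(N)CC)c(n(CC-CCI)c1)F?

13

The symbol for carbon appears 13 times in the SMILES. Lowercase c denotes aromatic carbon and counts toward C.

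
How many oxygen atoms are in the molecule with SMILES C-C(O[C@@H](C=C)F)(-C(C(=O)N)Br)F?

2

The symbol for oxygen appears 2 times in the SMILES.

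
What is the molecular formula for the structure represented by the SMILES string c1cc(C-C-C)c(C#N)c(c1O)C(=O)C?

C12H13NO2

Heavy atoms from the SMILES: 12 C, 1 N, 2 O.
Implicit hydrogens by atom environment:
  4 × C (aromatic): no H
  2 × C: 3 H each → 6
  2 × C: 2 H each → 4
  2 × C (aromatic): 1 H each → 2
  2 × C: no H
  1 × N: no H
  1 × O: 1 H
  1 × O: no H
  Total hydrogens = 13.
Molecular formula: C12H13NO2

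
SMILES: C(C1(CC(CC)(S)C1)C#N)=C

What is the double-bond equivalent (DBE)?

4

Molecular formula from the SMILES: C9H13NS.
DoU = (2C + 2 + N − H − X)/2 = (2·9 + 2 + 1 − 13 − 0)/2 = 8/2 = 4.
(Structurally: 1 ring(s) + 3 π bond(s) = 4.)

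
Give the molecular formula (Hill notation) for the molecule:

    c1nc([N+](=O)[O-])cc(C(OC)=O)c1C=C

Heavy atoms from the SMILES: 9 C, 2 N, 4 O.
Implicit hydrogens by atom environment:
  3 × C (aromatic): no H
  3 × O: no H
  2 × C (aromatic): 1 H each → 2
  1 × C: 3 H
  1 × C: 2 H
  1 × C: 1 H
  1 × C: no H
  1 × N (aromatic): no H
  1 × N (charge +1): no H
  1 × O (charge -1): no H
  Total hydrogens = 8.
Molecular formula: C9H8N2O4

C9H8N2O4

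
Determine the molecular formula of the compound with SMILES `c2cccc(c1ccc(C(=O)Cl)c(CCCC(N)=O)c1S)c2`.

C17H16ClNO2S

Heavy atoms from the SMILES: 17 C, 1 Cl, 1 N, 2 O, 1 S.
Implicit hydrogens by atom environment:
  7 × C (aromatic): 1 H each → 7
  5 × C (aromatic): no H
  3 × C: 2 H each → 6
  2 × C: no H
  2 × O: no H
  1 × Cl: no H
  1 × N: 2 H
  1 × S: 1 H
  Total hydrogens = 16.
Molecular formula: C17H16ClNO2S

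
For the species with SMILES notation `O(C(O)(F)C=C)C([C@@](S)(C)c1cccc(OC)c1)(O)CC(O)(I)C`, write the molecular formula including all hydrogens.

Heavy atoms from the SMILES: 16 C, 1 F, 1 I, 5 O, 1 S.
Implicit hydrogens by atom environment:
  4 × C (aromatic): 1 H each → 4
  4 × C: no H
  3 × C: 3 H each → 9
  3 × O: 1 H each → 3
  2 × C: 2 H each → 4
  2 × C (aromatic): no H
  2 × O: no H
  1 × C: 1 H
  1 × F: no H
  1 × I: no H
  1 × S: 1 H
  Total hydrogens = 22.
Molecular formula: C16H22FIO5S

C16H22FIO5S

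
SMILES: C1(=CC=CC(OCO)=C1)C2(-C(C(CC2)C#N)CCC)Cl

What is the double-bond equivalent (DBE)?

7

Molecular formula from the SMILES: C16H20ClNO2.
DoU = (2C + 2 + N − H − X)/2 = (2·16 + 2 + 1 − 20 − 1)/2 = 14/2 = 7.
(Structurally: 2 ring(s) + 5 π bond(s) = 7.)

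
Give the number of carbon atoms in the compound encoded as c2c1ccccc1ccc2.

10

The symbol for carbon appears 10 times in the SMILES. Lowercase c denotes aromatic carbon and counts toward C.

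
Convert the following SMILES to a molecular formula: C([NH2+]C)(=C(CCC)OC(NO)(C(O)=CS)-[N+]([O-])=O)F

Heavy atoms from the SMILES: 9 C, 1 F, 3 N, 5 O, 1 S.
Implicit hydrogens by atom environment:
  4 × C: no H
  2 × C: 3 H each → 6
  2 × C: 2 H each → 4
  2 × O: 1 H each → 2
  2 × O: no H
  1 × C: 1 H
  1 × F: no H
  1 × N (charge +1): 2 H
  1 × N: 1 H
  1 × N (charge +1): no H
  1 × O (charge -1): no H
  1 × S: 1 H
  Total hydrogens = 17.
Net charge +1.
Molecular formula: C9H17FN3O5S+

C9H17FN3O5S+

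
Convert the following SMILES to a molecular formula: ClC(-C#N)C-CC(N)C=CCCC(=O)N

Heavy atoms from the SMILES: 10 C, 1 Cl, 3 N, 1 O.
Implicit hydrogens by atom environment:
  4 × C: 2 H each → 8
  4 × C: 1 H each → 4
  2 × C: no H
  2 × N: 2 H each → 4
  1 × Cl: no H
  1 × N: no H
  1 × O: no H
  Total hydrogens = 16.
Molecular formula: C10H16ClN3O

C10H16ClN3O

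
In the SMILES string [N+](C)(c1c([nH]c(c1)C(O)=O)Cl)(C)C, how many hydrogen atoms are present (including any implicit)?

Hydrogens are implicit in SMILES; fill each atom to its normal valence:
  3 × C: 3 H each → 9
  3 × C (aromatic): no H
  1 × C (aromatic): 1 H
  1 × C: no H
  1 × Cl: no H
  1 × N (aromatic): 1 H
  1 × N (charge +1): no H
  1 × O: 1 H
  1 × O: no H
  Total hydrogens = 12.

12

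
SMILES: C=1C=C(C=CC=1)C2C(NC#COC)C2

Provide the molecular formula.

Heavy atoms from the SMILES: 12 C, 1 N, 1 O.
Implicit hydrogens by atom environment:
  5 × C (aromatic): 1 H each → 5
  2 × C: 1 H each → 2
  2 × C: no H
  1 × C: 3 H
  1 × C: 2 H
  1 × C (aromatic): no H
  1 × N: 1 H
  1 × O: no H
  Total hydrogens = 13.
Molecular formula: C12H13NO

C12H13NO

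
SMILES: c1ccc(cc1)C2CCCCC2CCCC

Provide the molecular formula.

C16H24

Heavy atoms from the SMILES: 16 C.
Implicit hydrogens by atom environment:
  7 × C: 2 H each → 14
  5 × C (aromatic): 1 H each → 5
  2 × C: 1 H each → 2
  1 × C: 3 H
  1 × C (aromatic): no H
  Total hydrogens = 24.
Molecular formula: C16H24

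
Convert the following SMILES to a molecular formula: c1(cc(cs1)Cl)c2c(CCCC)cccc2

Heavy atoms from the SMILES: 14 C, 1 Cl, 1 S.
Implicit hydrogens by atom environment:
  6 × C (aromatic): 1 H each → 6
  4 × C (aromatic): no H
  3 × C: 2 H each → 6
  1 × C: 3 H
  1 × Cl: no H
  1 × S (aromatic): no H
  Total hydrogens = 15.
Molecular formula: C14H15ClS

C14H15ClS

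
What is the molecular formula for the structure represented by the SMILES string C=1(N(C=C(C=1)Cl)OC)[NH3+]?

Heavy atoms from the SMILES: 5 C, 1 Cl, 2 N, 1 O.
Implicit hydrogens by atom environment:
  2 × C (aromatic): 1 H each → 2
  2 × C (aromatic): no H
  1 × C: 3 H
  1 × Cl: no H
  1 × N (charge +1): 3 H
  1 × N (aromatic): no H
  1 × O: no H
  Total hydrogens = 8.
Net charge +1.
Molecular formula: C5H8ClN2O+

C5H8ClN2O+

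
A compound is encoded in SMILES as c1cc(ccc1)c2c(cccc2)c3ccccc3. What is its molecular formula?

C18H14

Heavy atoms from the SMILES: 18 C.
Implicit hydrogens by atom environment:
  14 × C (aromatic): 1 H each → 14
  4 × C (aromatic): no H
  Total hydrogens = 14.
Molecular formula: C18H14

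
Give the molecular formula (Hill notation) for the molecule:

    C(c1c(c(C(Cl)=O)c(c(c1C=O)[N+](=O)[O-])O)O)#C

C10H4ClNO6

Heavy atoms from the SMILES: 10 C, 1 Cl, 1 N, 6 O.
Implicit hydrogens by atom environment:
  6 × C (aromatic): no H
  3 × O: no H
  2 × C: 1 H each → 2
  2 × C: no H
  2 × O: 1 H each → 2
  1 × Cl: no H
  1 × N (charge +1): no H
  1 × O (charge -1): no H
  Total hydrogens = 4.
Molecular formula: C10H4ClNO6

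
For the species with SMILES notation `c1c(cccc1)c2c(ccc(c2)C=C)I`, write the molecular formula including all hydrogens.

Heavy atoms from the SMILES: 14 C, 1 I.
Implicit hydrogens by atom environment:
  8 × C (aromatic): 1 H each → 8
  4 × C (aromatic): no H
  1 × C: 2 H
  1 × C: 1 H
  1 × I: no H
  Total hydrogens = 11.
Molecular formula: C14H11I

C14H11I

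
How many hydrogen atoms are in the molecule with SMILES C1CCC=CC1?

10

Hydrogens are implicit in SMILES; fill each atom to its normal valence:
  4 × C: 2 H each → 8
  2 × C: 1 H each → 2
  Total hydrogens = 10.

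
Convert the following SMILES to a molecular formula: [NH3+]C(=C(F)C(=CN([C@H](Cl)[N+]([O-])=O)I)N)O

Heavy atoms from the SMILES: 5 C, 1 Cl, 1 F, 1 I, 4 N, 3 O.
Implicit hydrogens by atom environment:
  3 × C: no H
  2 × C: 1 H each → 2
  1 × Cl: no H
  1 × F: no H
  1 × I: no H
  1 × N (charge +1): 3 H
  1 × N: 2 H
  1 × N: no H
  1 × N (charge +1): no H
  1 × O: 1 H
  1 × O: no H
  1 × O (charge -1): no H
  Total hydrogens = 8.
Net charge +1.
Molecular formula: C5H8ClFIN4O3+

C5H8ClFIN4O3+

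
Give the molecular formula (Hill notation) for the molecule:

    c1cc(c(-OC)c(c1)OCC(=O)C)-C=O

Heavy atoms from the SMILES: 11 C, 4 O.
Implicit hydrogens by atom environment:
  4 × O: no H
  3 × C (aromatic): 1 H each → 3
  3 × C (aromatic): no H
  2 × C: 3 H each → 6
  1 × C: 2 H
  1 × C: 1 H
  1 × C: no H
  Total hydrogens = 12.
Molecular formula: C11H12O4

C11H12O4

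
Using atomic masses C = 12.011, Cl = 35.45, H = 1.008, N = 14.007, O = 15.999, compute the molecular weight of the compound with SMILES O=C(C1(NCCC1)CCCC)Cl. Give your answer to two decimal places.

Molecular formula: C9H16ClNO.
M = 9×12.011 + 1×35.45 + 16×1.008 + 1×14.007 + 1×15.999 = 189.68 g/mol.

189.68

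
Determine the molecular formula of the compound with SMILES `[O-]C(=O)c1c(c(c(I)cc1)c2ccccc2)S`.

C13H8IO2S-

Heavy atoms from the SMILES: 13 C, 1 I, 2 O, 1 S.
Implicit hydrogens by atom environment:
  7 × C (aromatic): 1 H each → 7
  5 × C (aromatic): no H
  1 × C: no H
  1 × I: no H
  1 × O: no H
  1 × O (charge -1): no H
  1 × S: 1 H
  Total hydrogens = 8.
Net charge -1.
Molecular formula: C13H8IO2S-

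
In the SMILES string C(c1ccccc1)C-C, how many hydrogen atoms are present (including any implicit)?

12

Hydrogens are implicit in SMILES; fill each atom to its normal valence:
  5 × C (aromatic): 1 H each → 5
  2 × C: 2 H each → 4
  1 × C: 3 H
  1 × C (aromatic): no H
  Total hydrogens = 12.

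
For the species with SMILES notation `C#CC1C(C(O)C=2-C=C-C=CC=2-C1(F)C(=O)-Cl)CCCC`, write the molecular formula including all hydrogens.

C17H18ClFO2

Heavy atoms from the SMILES: 17 C, 1 Cl, 1 F, 2 O.
Implicit hydrogens by atom environment:
  4 × C (aromatic): 1 H each → 4
  4 × C: 1 H each → 4
  3 × C: 2 H each → 6
  3 × C: no H
  2 × C (aromatic): no H
  1 × C: 3 H
  1 × Cl: no H
  1 × F: no H
  1 × O: 1 H
  1 × O: no H
  Total hydrogens = 18.
Molecular formula: C17H18ClFO2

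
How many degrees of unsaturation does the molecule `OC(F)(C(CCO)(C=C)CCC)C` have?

1

Molecular formula from the SMILES: C10H19FO2.
DoU = (2C + 2 + N − H − X)/2 = (2·10 + 2 + 0 − 19 − 1)/2 = 2/2 = 1.
(Structurally: 0 ring(s) + 1 π bond(s) = 1.)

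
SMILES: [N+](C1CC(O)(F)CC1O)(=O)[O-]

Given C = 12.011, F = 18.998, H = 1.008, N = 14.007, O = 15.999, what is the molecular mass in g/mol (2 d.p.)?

Molecular formula: C5H8FNO4.
M = 5×12.011 + 1×18.998 + 8×1.008 + 1×14.007 + 4×15.999 = 165.12 g/mol.

165.12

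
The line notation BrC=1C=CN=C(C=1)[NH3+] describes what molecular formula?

C5H6BrN2+

Heavy atoms from the SMILES: 1 Br, 5 C, 2 N.
Implicit hydrogens by atom environment:
  3 × C (aromatic): 1 H each → 3
  2 × C (aromatic): no H
  1 × Br: no H
  1 × N (charge +1): 3 H
  1 × N (aromatic): no H
  Total hydrogens = 6.
Net charge +1.
Molecular formula: C5H6BrN2+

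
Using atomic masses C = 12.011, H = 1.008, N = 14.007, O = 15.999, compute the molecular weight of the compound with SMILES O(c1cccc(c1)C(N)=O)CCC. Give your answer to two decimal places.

Molecular formula: C10H13NO2.
M = 10×12.011 + 13×1.008 + 1×14.007 + 2×15.999 = 179.22 g/mol.

179.22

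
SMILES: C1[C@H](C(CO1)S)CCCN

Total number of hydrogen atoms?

Hydrogens are implicit in SMILES; fill each atom to its normal valence:
  5 × C: 2 H each → 10
  2 × C: 1 H each → 2
  1 × N: 2 H
  1 × O: no H
  1 × S: 1 H
  Total hydrogens = 15.

15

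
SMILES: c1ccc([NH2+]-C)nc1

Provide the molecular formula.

Heavy atoms from the SMILES: 6 C, 2 N.
Implicit hydrogens by atom environment:
  4 × C (aromatic): 1 H each → 4
  1 × C: 3 H
  1 × C (aromatic): no H
  1 × N (charge +1): 2 H
  1 × N (aromatic): no H
  Total hydrogens = 9.
Net charge +1.
Molecular formula: C6H9N2+

C6H9N2+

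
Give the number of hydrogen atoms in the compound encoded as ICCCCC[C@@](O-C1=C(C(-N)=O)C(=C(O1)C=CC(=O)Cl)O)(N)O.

Hydrogens are implicit in SMILES; fill each atom to its normal valence:
  5 × C: 2 H each → 10
  4 × C (aromatic): no H
  3 × C: no H
  3 × O: no H
  2 × C: 1 H each → 2
  2 × N: 2 H each → 4
  2 × O: 1 H each → 2
  1 × Cl: no H
  1 × I: no H
  1 × O (aromatic): no H
  Total hydrogens = 18.

18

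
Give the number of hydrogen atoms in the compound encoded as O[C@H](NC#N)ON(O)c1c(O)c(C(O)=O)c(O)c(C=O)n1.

8

Hydrogens are implicit in SMILES; fill each atom to its normal valence:
  5 × C (aromatic): no H
  5 × O: 1 H each → 5
  3 × O: no H
  2 × C: 1 H each → 2
  2 × C: no H
  2 × N: no H
  1 × N: 1 H
  1 × N (aromatic): no H
  Total hydrogens = 8.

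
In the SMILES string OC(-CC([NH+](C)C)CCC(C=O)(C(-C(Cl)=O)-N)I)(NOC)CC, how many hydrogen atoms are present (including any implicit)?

28

Hydrogens are implicit in SMILES; fill each atom to its normal valence:
  4 × C: 3 H each → 12
  4 × C: 2 H each → 8
  3 × C: 1 H each → 3
  3 × C: no H
  3 × O: no H
  1 × Cl: no H
  1 × I: no H
  1 × N: 2 H
  1 × N (charge +1): 1 H
  1 × N: 1 H
  1 × O: 1 H
  Total hydrogens = 28.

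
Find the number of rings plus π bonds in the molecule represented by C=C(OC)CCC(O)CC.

Molecular formula from the SMILES: C8H16O2.
DoU = (2C + 2 + N − H − X)/2 = (2·8 + 2 + 0 − 16 − 0)/2 = 2/2 = 1.
(Structurally: 0 ring(s) + 1 π bond(s) = 1.)

1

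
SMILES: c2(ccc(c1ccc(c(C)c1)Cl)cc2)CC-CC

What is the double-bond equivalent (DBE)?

Molecular formula from the SMILES: C17H19Cl.
DoU = (2C + 2 + N − H − X)/2 = (2·17 + 2 + 0 − 19 − 1)/2 = 16/2 = 8.
(Structurally: 2 ring(s) + 6 π bond(s) = 8.)

8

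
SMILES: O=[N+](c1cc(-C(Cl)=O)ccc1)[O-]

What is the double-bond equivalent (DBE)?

Molecular formula from the SMILES: C7H4ClNO3.
DoU = (2C + 2 + N − H − X)/2 = (2·7 + 2 + 1 − 4 − 1)/2 = 12/2 = 6.
(Structurally: 1 ring(s) + 5 π bond(s) = 6.)

6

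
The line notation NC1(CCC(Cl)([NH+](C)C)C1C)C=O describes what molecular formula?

Heavy atoms from the SMILES: 9 C, 1 Cl, 2 N, 1 O.
Implicit hydrogens by atom environment:
  3 × C: 3 H each → 9
  2 × C: 2 H each → 4
  2 × C: 1 H each → 2
  2 × C: no H
  1 × Cl: no H
  1 × N: 2 H
  1 × N (charge +1): 1 H
  1 × O: no H
  Total hydrogens = 18.
Net charge +1.
Molecular formula: C9H18ClN2O+

C9H18ClN2O+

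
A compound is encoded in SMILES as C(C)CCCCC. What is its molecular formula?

Heavy atoms from the SMILES: 7 C.
Implicit hydrogens by atom environment:
  5 × C: 2 H each → 10
  2 × C: 3 H each → 6
  Total hydrogens = 16.
Molecular formula: C7H16

C7H16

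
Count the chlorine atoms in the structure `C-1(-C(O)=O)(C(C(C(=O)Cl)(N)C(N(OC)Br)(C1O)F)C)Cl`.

2

The symbol for chlorine appears 2 times in the SMILES.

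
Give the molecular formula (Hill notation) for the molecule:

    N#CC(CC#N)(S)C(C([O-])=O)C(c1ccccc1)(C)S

C14H13N2O2S2-

Heavy atoms from the SMILES: 14 C, 2 N, 2 O, 2 S.
Implicit hydrogens by atom environment:
  5 × C (aromatic): 1 H each → 5
  5 × C: no H
  2 × N: no H
  2 × S: 1 H each → 2
  1 × C: 3 H
  1 × C: 2 H
  1 × C: 1 H
  1 × C (aromatic): no H
  1 × O: no H
  1 × O (charge -1): no H
  Total hydrogens = 13.
Net charge -1.
Molecular formula: C14H13N2O2S2-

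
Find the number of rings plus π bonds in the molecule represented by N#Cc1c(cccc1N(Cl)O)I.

Molecular formula from the SMILES: C7H4ClIN2O.
DoU = (2C + 2 + N − H − X)/2 = (2·7 + 2 + 2 − 4 − 2)/2 = 12/2 = 6.
(Structurally: 1 ring(s) + 5 π bond(s) = 6.)

6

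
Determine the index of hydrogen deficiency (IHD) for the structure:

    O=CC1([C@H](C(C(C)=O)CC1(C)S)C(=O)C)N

Molecular formula from the SMILES: C11H17NO3S.
DoU = (2C + 2 + N − H − X)/2 = (2·11 + 2 + 1 − 17 − 0)/2 = 8/2 = 4.
(Structurally: 1 ring(s) + 3 π bond(s) = 4.)

4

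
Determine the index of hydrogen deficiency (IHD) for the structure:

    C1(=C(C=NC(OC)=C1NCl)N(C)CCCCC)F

Molecular formula from the SMILES: C12H19ClFN3O.
DoU = (2C + 2 + N − H − X)/2 = (2·12 + 2 + 3 − 19 − 2)/2 = 8/2 = 4.
(Structurally: 1 ring(s) + 3 π bond(s) = 4.)

4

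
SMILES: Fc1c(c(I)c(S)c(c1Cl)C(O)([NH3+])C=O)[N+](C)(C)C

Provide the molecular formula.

[C11H15ClFIN2O2S]2+

Heavy atoms from the SMILES: 11 C, 1 Cl, 1 F, 1 I, 2 N, 2 O, 1 S.
Implicit hydrogens by atom environment:
  6 × C (aromatic): no H
  3 × C: 3 H each → 9
  1 × C: 1 H
  1 × C: no H
  1 × Cl: no H
  1 × F: no H
  1 × I: no H
  1 × N (charge +1): 3 H
  1 × N (charge +1): no H
  1 × O: 1 H
  1 × O: no H
  1 × S: 1 H
  Total hydrogens = 15.
Net charge +2.
Molecular formula: [C11H15ClFIN2O2S]2+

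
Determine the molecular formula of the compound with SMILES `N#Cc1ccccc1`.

Heavy atoms from the SMILES: 7 C, 1 N.
Implicit hydrogens by atom environment:
  5 × C (aromatic): 1 H each → 5
  1 × C (aromatic): no H
  1 × C: no H
  1 × N: no H
  Total hydrogens = 5.
Molecular formula: C7H5N

C7H5N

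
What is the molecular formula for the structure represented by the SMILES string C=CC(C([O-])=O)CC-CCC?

C9H15O2-

Heavy atoms from the SMILES: 9 C, 2 O.
Implicit hydrogens by atom environment:
  5 × C: 2 H each → 10
  2 × C: 1 H each → 2
  1 × C: 3 H
  1 × C: no H
  1 × O: no H
  1 × O (charge -1): no H
  Total hydrogens = 15.
Net charge -1.
Molecular formula: C9H15O2-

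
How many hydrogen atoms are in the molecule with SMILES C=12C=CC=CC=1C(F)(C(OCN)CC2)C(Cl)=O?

13

Hydrogens are implicit in SMILES; fill each atom to its normal valence:
  4 × C (aromatic): 1 H each → 4
  3 × C: 2 H each → 6
  2 × C (aromatic): no H
  2 × C: no H
  2 × O: no H
  1 × C: 1 H
  1 × Cl: no H
  1 × F: no H
  1 × N: 2 H
  Total hydrogens = 13.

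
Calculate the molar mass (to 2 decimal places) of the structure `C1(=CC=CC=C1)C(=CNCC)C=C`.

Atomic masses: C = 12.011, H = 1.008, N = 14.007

173.26

Molecular formula: C12H15N.
M = 12×12.011 + 15×1.008 + 1×14.007 = 173.26 g/mol.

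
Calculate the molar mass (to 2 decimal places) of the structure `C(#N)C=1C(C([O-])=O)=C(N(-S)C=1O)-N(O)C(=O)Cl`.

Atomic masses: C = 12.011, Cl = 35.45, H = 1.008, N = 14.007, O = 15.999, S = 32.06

276.63

Molecular formula: C7H3ClN3O5S-.
M = 7×12.011 + 1×35.45 + 3×1.008 + 3×14.007 + 5×15.999 + 1×32.06 = 276.63 g/mol.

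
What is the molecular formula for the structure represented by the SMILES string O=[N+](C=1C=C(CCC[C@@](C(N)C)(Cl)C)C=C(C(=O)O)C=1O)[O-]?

Heavy atoms from the SMILES: 14 C, 1 Cl, 2 N, 5 O.
Implicit hydrogens by atom environment:
  4 × C (aromatic): no H
  3 × C: 2 H each → 6
  2 × C: 3 H each → 6
  2 × C (aromatic): 1 H each → 2
  2 × C: no H
  2 × O: 1 H each → 2
  2 × O: no H
  1 × C: 1 H
  1 × Cl: no H
  1 × N: 2 H
  1 × N (charge +1): no H
  1 × O (charge -1): no H
  Total hydrogens = 19.
Molecular formula: C14H19ClN2O5

C14H19ClN2O5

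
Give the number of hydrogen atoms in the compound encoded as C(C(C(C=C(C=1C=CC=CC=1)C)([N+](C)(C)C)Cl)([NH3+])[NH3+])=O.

25

Hydrogens are implicit in SMILES; fill each atom to its normal valence:
  5 × C (aromatic): 1 H each → 5
  4 × C: 3 H each → 12
  3 × C: no H
  2 × C: 1 H each → 2
  2 × N (charge +1): 3 H each → 6
  1 × C (aromatic): no H
  1 × Cl: no H
  1 × N (charge +1): no H
  1 × O: no H
  Total hydrogens = 25.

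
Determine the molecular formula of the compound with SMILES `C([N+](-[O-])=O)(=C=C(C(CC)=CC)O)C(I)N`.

Heavy atoms from the SMILES: 9 C, 1 I, 2 N, 3 O.
Implicit hydrogens by atom environment:
  4 × C: no H
  2 × C: 3 H each → 6
  2 × C: 1 H each → 2
  1 × C: 2 H
  1 × I: no H
  1 × N: 2 H
  1 × N (charge +1): no H
  1 × O: 1 H
  1 × O: no H
  1 × O (charge -1): no H
  Total hydrogens = 13.
Molecular formula: C9H13IN2O3

C9H13IN2O3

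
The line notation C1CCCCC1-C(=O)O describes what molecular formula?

Heavy atoms from the SMILES: 7 C, 2 O.
Implicit hydrogens by atom environment:
  5 × C: 2 H each → 10
  1 × C: 1 H
  1 × C: no H
  1 × O: 1 H
  1 × O: no H
  Total hydrogens = 12.
Molecular formula: C7H12O2

C7H12O2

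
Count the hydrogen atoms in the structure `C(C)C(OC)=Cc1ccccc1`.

Hydrogens are implicit in SMILES; fill each atom to its normal valence:
  5 × C (aromatic): 1 H each → 5
  2 × C: 3 H each → 6
  1 × C: 2 H
  1 × C: 1 H
  1 × C: no H
  1 × C (aromatic): no H
  1 × O: no H
  Total hydrogens = 14.

14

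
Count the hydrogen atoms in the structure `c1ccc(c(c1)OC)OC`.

Hydrogens are implicit in SMILES; fill each atom to its normal valence:
  4 × C (aromatic): 1 H each → 4
  2 × C: 3 H each → 6
  2 × C (aromatic): no H
  2 × O: no H
  Total hydrogens = 10.

10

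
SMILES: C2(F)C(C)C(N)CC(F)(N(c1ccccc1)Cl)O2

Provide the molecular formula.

Heavy atoms from the SMILES: 12 C, 1 Cl, 2 F, 2 N, 1 O.
Implicit hydrogens by atom environment:
  5 × C (aromatic): 1 H each → 5
  3 × C: 1 H each → 3
  2 × F: no H
  1 × C: 3 H
  1 × C: 2 H
  1 × C: no H
  1 × C (aromatic): no H
  1 × Cl: no H
  1 × N: 2 H
  1 × N: no H
  1 × O: no H
  Total hydrogens = 15.
Molecular formula: C12H15ClF2N2O

C12H15ClF2N2O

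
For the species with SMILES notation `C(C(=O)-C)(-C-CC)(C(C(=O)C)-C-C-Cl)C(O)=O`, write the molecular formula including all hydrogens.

Heavy atoms from the SMILES: 12 C, 1 Cl, 4 O.
Implicit hydrogens by atom environment:
  4 × C: 2 H each → 8
  4 × C: no H
  3 × C: 3 H each → 9
  3 × O: no H
  1 × C: 1 H
  1 × Cl: no H
  1 × O: 1 H
  Total hydrogens = 19.
Molecular formula: C12H19ClO4

C12H19ClO4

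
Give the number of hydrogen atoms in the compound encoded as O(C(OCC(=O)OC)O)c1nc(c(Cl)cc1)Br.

9

Hydrogens are implicit in SMILES; fill each atom to its normal valence:
  4 × O: no H
  3 × C (aromatic): no H
  2 × C (aromatic): 1 H each → 2
  1 × Br: no H
  1 × C: 3 H
  1 × C: 2 H
  1 × C: 1 H
  1 × C: no H
  1 × Cl: no H
  1 × N (aromatic): no H
  1 × O: 1 H
  Total hydrogens = 9.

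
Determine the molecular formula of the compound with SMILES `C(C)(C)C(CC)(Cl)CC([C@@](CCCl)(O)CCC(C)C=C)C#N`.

Heavy atoms from the SMILES: 18 C, 2 Cl, 1 N, 1 O.
Implicit hydrogens by atom environment:
  7 × C: 2 H each → 14
  4 × C: 3 H each → 12
  4 × C: 1 H each → 4
  3 × C: no H
  2 × Cl: no H
  1 × N: no H
  1 × O: 1 H
  Total hydrogens = 31.
Molecular formula: C18H31Cl2NO

C18H31Cl2NO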